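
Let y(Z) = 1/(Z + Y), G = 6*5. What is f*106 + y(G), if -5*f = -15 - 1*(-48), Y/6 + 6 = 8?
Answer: -146911/210 ≈ -699.58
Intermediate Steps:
Y = 12 (Y = -36 + 6*8 = -36 + 48 = 12)
f = -33/5 (f = -(-15 - 1*(-48))/5 = -(-15 + 48)/5 = -1/5*33 = -33/5 ≈ -6.6000)
G = 30
y(Z) = 1/(12 + Z) (y(Z) = 1/(Z + 12) = 1/(12 + Z))
f*106 + y(G) = -33/5*106 + 1/(12 + 30) = -3498/5 + 1/42 = -146911/210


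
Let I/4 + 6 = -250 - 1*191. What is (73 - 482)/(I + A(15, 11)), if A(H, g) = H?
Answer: 409/1773 ≈ 0.23068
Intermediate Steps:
I = -1788 (I = -24 + 4*(-250 - 1*191) = -24 + 4*(-250 - 191) = -24 + 4*(-441) = -24 - 1764 = -1788)
(73 - 482)/(I + A(15, 11)) = (73 - 482)/(-1788 + 15) = -409/(-1773) = -409*(-1/1773) = 409/1773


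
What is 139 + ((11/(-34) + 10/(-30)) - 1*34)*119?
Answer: -23911/6 ≈ -3985.2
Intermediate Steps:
139 + ((11/(-34) + 10/(-30)) - 1*34)*119 = 139 + ((11*(-1/34) + 10*(-1/30)) - 34)*119 = 139 + ((-11/34 - ⅓) - 34)*119 = 139 + (-67/102 - 34)*119 = 139 - 3535/102*119 = 139 - 24745/6 = -23911/6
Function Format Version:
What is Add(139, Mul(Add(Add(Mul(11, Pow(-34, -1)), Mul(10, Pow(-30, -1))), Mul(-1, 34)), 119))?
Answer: Rational(-23911, 6) ≈ -3985.2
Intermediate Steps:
Add(139, Mul(Add(Add(Mul(11, Pow(-34, -1)), Mul(10, Pow(-30, -1))), Mul(-1, 34)), 119)) = Add(139, Mul(Add(Add(Mul(11, Rational(-1, 34)), Mul(10, Rational(-1, 30))), -34), 119)) = Add(139, Mul(Add(Add(Rational(-11, 34), Rational(-1, 3)), -34), 119)) = Add(139, Mul(Add(Rational(-67, 102), -34), 119)) = Add(139, Mul(Rational(-3535, 102), 119)) = Add(139, Rational(-24745, 6)) = Rational(-23911, 6)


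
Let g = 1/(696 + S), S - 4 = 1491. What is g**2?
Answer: 1/4800481 ≈ 2.0831e-7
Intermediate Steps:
S = 1495 (S = 4 + 1491 = 1495)
g = 1/2191 (g = 1/(696 + 1495) = 1/2191 ≈ 0.00045641)
g**2 = (1/2191)**2 = 1/4800481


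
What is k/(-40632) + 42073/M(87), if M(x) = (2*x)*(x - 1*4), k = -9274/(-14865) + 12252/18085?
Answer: 7659476390071301/2629224779723460 ≈ 2.9132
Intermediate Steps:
k = 69969254/53766705 (k = -9274*(-1/14865) + 12252*(1/18085) = 9274/14865 + 12252/18085 = 69969254/53766705 ≈ 1.3013)
M(x) = 2*x*(-4 + x) (M(x) = (2*x)*(x - 4) = (2*x)*(-4 + x) = 2*x*(-4 + x))
k/(-40632) + 42073/M(87) = (69969254/53766705)/(-40632) + 42073/((2*87*(-4 + 87))) = (69969254/53766705)*(-1/40632) + 42073/((2*87*83)) = -34984627/1092324378780 + 42073/14442 = 7659476390071301/2629224779723460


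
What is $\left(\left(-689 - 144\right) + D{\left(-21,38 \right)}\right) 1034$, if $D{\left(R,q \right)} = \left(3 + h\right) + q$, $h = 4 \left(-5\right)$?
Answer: $-839608$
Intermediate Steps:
$h = -20$
$D{\left(R,q \right)} = -17 + q$ ($D{\left(R,q \right)} = \left(3 - 20\right) + q = -17 + q$)
$\left(\left(-689 - 144\right) + D{\left(-21,38 \right)}\right) 1034 = \left(\left(-689 - 144\right) + \left(-17 + 38\right)\right) 1034 = \left(-833 + 21\right) 1034 = \left(-812\right) 1034 = -839608$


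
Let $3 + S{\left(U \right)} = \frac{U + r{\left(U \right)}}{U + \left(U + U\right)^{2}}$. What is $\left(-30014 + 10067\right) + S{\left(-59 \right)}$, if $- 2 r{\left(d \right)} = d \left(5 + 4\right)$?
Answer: $- \frac{9376493}{470} \approx -19950.0$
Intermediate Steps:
$r{\left(d \right)} = - \frac{9 d}{2}$ ($r{\left(d \right)} = - \frac{d \left(5 + 4\right)}{2} = - \frac{d 9}{2} = - \frac{9 d}{2}$)
$S{\left(U \right)} = -3 - \frac{7 U}{2 \left(U + 4 U^{2}\right)}$ ($S{\left(U \right)} = -3 + \frac{U - \frac{9 U}{2}}{U + \left(U + U\right)^{2}} = -3 + \frac{\left(- \frac{7}{2}\right) U}{U + \left(2 U\right)^{2}} = -3 + \frac{\left(- \frac{7}{2}\right) U}{U + 4 U^{2}} = -3 - \frac{7 U}{2 \left(U + 4 U^{2}\right)}$)
$\left(-30014 + 10067\right) + S{\left(-59 \right)} = \left(-30014 + 10067\right) + \frac{-13 - -1416}{2 \left(1 + 4 \left(-59\right)\right)} = -19947 + \frac{-13 + 1416}{2 \left(1 - 236\right)} = -19947 + \frac{1}{2} \frac{1}{-235} \cdot 1403 = -19947 + \frac{1}{2} \left(- \frac{1}{235}\right) 1403 = -19947 - \frac{1403}{470} = - \frac{9376493}{470}$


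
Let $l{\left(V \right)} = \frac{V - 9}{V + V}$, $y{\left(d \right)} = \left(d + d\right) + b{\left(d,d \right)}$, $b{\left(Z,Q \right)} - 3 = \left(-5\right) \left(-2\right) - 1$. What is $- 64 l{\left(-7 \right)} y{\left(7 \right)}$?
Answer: $- \frac{13312}{7} \approx -1901.7$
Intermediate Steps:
$b{\left(Z,Q \right)} = 12$ ($b{\left(Z,Q \right)} = 3 - -9 = 3 + \left(10 - 1\right) = 3 + 9 = 12$)
$y{\left(d \right)} = 12 + 2 d$ ($y{\left(d \right)} = \left(d + d\right) + 12 = 2 d + 12 = 12 + 2 d$)
$l{\left(V \right)} = \frac{-9 + V}{2 V}$
$- 64 l{\left(-7 \right)} y{\left(7 \right)} = - 64 \frac{-9 - 7}{2 \left(-7\right)} \left(12 + 2 \cdot 7\right) = - 64 \cdot \frac{1}{2} \left(- \frac{1}{7}\right) \left(-16\right) \left(12 + 14\right) = \left(-64\right) \frac{8}{7} \cdot 26 = \left(- \frac{512}{7}\right) 26 = - \frac{13312}{7}$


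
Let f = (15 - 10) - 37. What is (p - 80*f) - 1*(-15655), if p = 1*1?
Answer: 18216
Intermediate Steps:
f = -32 (f = 5 - 37 = -32)
p = 1
(p - 80*f) - 1*(-15655) = (1 - 80*(-32)) - 1*(-15655) = (1 + 2560) + 15655 = 2561 + 15655 = 18216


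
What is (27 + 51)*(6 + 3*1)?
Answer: 702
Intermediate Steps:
(27 + 51)*(6 + 3*1) = 78*(6 + 3) = 78*9 = 702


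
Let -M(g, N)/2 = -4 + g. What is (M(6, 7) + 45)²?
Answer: 1681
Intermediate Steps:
M(g, N) = 8 - 2*g (M(g, N) = -2*(-4 + g) = 8 - 2*g)
(M(6, 7) + 45)² = ((8 - 2*6) + 45)² = ((8 - 12) + 45)² = (-4 + 45)² = 41² = 1681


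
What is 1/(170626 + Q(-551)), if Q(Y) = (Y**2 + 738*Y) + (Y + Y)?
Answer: 1/66487 ≈ 1.5041e-5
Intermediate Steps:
Q(Y) = Y**2 + 740*Y (Q(Y) = (Y**2 + 738*Y) + 2*Y = Y**2 + 740*Y)
1/(170626 + Q(-551)) = 1/(170626 - 551*(740 - 551)) = 1/(170626 - 551*189) = 1/(170626 - 104139) = 1/66487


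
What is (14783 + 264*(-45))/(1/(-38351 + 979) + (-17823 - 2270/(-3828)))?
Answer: -103825806612/637418458639 ≈ -0.16288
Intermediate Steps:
(14783 + 264*(-45))/(1/(-38351 + 979) + (-17823 - 2270/(-3828))) = (14783 - 11880)/(1/(-37372) + (-17823 - 2270*(-1)/3828)) = 2903/(-1/37372 + (-17823 - 1*(-1135/1914))) = 2903/(-1/37372 + (-17823 + 1135/1914)) = 2903/(-1/37372 - 34112087/1914) = 2903/(-637418458639/35765004) = 2903*(-35765004/637418458639) = -103825806612/637418458639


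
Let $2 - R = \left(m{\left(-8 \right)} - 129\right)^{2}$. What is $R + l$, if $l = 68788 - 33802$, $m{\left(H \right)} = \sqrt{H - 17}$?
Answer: $18372 + 1290 i \approx 18372.0 + 1290.0 i$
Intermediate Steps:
$m{\left(H \right)} = \sqrt{-17 + H}$
$l = 34986$ ($l = 68788 - 33802 = 34986$)
$R = 2 - \left(-129 + 5 i\right)^{2}$ ($R = 2 - \left(\sqrt{-17 - 8} - 129\right)^{2} = 2 - \left(\sqrt{-25} - 129\right)^{2} = 2 - \left(5 i - 129\right)^{2} = 2 - \left(-129 + 5 i\right)^{2} \approx -16614.0 + 1290.0 i$)
$R + l = \left(-16614 + 1290 i\right) + 34986 = 18372 + 1290 i$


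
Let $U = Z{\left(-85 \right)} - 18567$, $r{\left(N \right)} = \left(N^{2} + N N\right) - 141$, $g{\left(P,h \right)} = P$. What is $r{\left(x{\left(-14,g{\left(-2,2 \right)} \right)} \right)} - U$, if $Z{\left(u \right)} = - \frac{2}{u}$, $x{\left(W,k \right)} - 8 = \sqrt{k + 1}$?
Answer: $\frac{1576918}{85} + 32 i \approx 18552.0 + 32.0 i$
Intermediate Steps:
$x{\left(W,k \right)} = 8 + \sqrt{1 + k}$ ($x{\left(W,k \right)} = 8 + \sqrt{k + 1} = 8 + \sqrt{1 + k}$)
$r{\left(N \right)} = -141 + 2 N^{2}$ ($r{\left(N \right)} = \left(N^{2} + N^{2}\right) - 141 = 2 N^{2} - 141 = -141 + 2 N^{2}$)
$U = - \frac{1578193}{85}$ ($U = - \frac{2}{-85} - 18567 = \left(-2\right) \left(- \frac{1}{85}\right) - 18567 = \frac{2}{85} - 18567 = - \frac{1578193}{85} \approx -18567.0$)
$r{\left(x{\left(-14,g{\left(-2,2 \right)} \right)} \right)} - U = \left(-141 + 2 \left(8 + \sqrt{1 - 2}\right)^{2}\right) - - \frac{1578193}{85} = \left(-141 + 2 \left(8 + \sqrt{-1}\right)^{2}\right) + \frac{1578193}{85} = \left(-141 + 2 \left(8 + i\right)^{2}\right) + \frac{1578193}{85} = \frac{1566208}{85} + 2 \left(8 + i\right)^{2}$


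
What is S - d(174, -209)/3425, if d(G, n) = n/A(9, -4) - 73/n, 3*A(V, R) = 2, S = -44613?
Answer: -63870070553/1431650 ≈ -44613.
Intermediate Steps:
A(V, R) = ⅔ (A(V, R) = (⅓)*2 = ⅔)
d(G, n) = -73/n + 3*n/2 (d(G, n) = n/(⅔) - 73/n = n*(3/2) - 73/n = 3*n/2 - 73/n = -73/n + 3*n/2)
S - d(174, -209)/3425 = -44613 - (-73/(-209) + (3/2)*(-209))/3425 = -44613 - (-73*(-1/209) - 627/2)/3425 = -44613 - (73/209 - 627/2)/3425 = -44613 - (-130897)/(418*3425) = -44613 - 1*(-130897/1431650) = -44613 + 130897/1431650 = -63870070553/1431650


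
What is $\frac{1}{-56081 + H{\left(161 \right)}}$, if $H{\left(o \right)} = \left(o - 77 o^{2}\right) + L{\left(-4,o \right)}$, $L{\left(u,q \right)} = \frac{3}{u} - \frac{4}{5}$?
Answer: $- \frac{20}{41036771} \approx -4.8737 \cdot 10^{-7}$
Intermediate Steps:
$L{\left(u,q \right)} = - \frac{4}{5} + \frac{3}{u}$ ($L{\left(u,q \right)} = \frac{3}{u} - \frac{4}{5} = - \frac{4}{5} + \frac{3}{u}$)
$H{\left(o \right)} = - \frac{31}{20} + o - 77 o^{2}$ ($H{\left(o \right)} = \left(o - 77 o^{2}\right) - \left(\frac{4}{5} - \frac{3}{-4}\right) = \left(o - 77 o^{2}\right) + \left(- \frac{4}{5} + 3 \left(- \frac{1}{4}\right)\right) = \left(o - 77 o^{2}\right) - \frac{31}{20} = - \frac{31}{20} + o - 77 o^{2}$)
$\frac{1}{-56081 + H{\left(161 \right)}} = \frac{1}{-56081 - \left(- \frac{3189}{20} + 1995917\right)} = \frac{1}{-56081 - \frac{39915151}{20}} = \frac{1}{- \frac{41036771}{20}} = - \frac{20}{41036771}$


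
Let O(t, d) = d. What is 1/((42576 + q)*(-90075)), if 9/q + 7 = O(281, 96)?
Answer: -89/341318765475 ≈ -2.6075e-10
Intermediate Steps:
q = 9/89 (q = 9/(-7 + 96) = 9/89 ≈ 0.10112)
1/((42576 + q)*(-90075)) = 1/((42576 + 9/89)*(-90075)) = -1/90075/(3789273/89) = (89/3789273)*(-1/90075) = -89/341318765475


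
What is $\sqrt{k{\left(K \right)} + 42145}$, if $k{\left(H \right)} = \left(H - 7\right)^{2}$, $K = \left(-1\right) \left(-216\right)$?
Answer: $\sqrt{85826} \approx 292.96$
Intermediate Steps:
$K = 216$
$k{\left(H \right)} = \left(-7 + H\right)^{2}$
$\sqrt{k{\left(K \right)} + 42145} = \sqrt{\left(-7 + 216\right)^{2} + 42145} = \sqrt{209^{2} + 42145} = \sqrt{43681 + 42145} = \sqrt{85826}$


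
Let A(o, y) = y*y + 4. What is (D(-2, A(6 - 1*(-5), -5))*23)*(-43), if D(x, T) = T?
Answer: -28681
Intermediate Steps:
A(o, y) = 4 + y² (A(o, y) = y² + 4 = 4 + y²)
(D(-2, A(6 - 1*(-5), -5))*23)*(-43) = ((4 + (-5)²)*23)*(-43) = ((4 + 25)*23)*(-43) = (29*23)*(-43) = 667*(-43) = -28681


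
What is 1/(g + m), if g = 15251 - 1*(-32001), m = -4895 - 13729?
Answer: 1/28628 ≈ 3.4931e-5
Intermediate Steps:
m = -18624
g = 47252 (g = 15251 + 32001 = 47252)
1/(g + m) = 1/(47252 - 18624) = 1/28628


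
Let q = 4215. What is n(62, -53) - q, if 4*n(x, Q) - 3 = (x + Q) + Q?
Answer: -16901/4 ≈ -4225.3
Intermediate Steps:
n(x, Q) = ¾ + Q/2 + x/4 (n(x, Q) = ¾ + ((x + Q) + Q)/4 = ¾ + ((Q + x) + Q)/4 = ¾ + (x + 2*Q)/4 = ¾ + (Q/2 + x/4) = ¾ + Q/2 + x/4)
n(62, -53) - q = (¾ + (½)*(-53) + (¼)*62) - 1*4215 = (¾ - 53/2 + 31/2) - 4215 = -41/4 - 4215 = -16901/4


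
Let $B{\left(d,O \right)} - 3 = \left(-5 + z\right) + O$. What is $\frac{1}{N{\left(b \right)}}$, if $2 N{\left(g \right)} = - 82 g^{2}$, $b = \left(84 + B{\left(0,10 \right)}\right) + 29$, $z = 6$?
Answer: $- \frac{1}{661289} \approx -1.5122 \cdot 10^{-6}$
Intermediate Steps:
$B{\left(d,O \right)} = 4 + O$ ($B{\left(d,O \right)} = 3 + \left(\left(-5 + 6\right) + O\right) = 3 + \left(1 + O\right) = 4 + O$)
$b = 127$ ($b = \left(84 + \left(4 + 10\right)\right) + 29 = \left(84 + 14\right) + 29 = 98 + 29 = 127$)
$N{\left(g \right)} = - 41 g^{2}$ ($N{\left(g \right)} = \frac{\left(-82\right) g^{2}}{2} = - 41 g^{2}$)
$\frac{1}{N{\left(b \right)}} = \frac{1}{\left(-41\right) 127^{2}} = \frac{1}{\left(-41\right) 16129} = \frac{1}{-661289} = - \frac{1}{661289}$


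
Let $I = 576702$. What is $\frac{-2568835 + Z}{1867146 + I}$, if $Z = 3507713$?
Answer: $\frac{469439}{1221924} \approx 0.38418$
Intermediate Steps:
$\frac{-2568835 + Z}{1867146 + I} = \frac{-2568835 + 3507713}{1867146 + 576702} = \frac{938878}{2443848} = 938878 \cdot \frac{1}{2443848} = \frac{469439}{1221924}$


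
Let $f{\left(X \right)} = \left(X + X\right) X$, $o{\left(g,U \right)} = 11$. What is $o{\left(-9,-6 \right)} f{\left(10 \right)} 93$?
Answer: $204600$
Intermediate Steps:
$f{\left(X \right)} = 2 X^{2}$ ($f{\left(X \right)} = 2 X X = 2 X^{2}$)
$o{\left(-9,-6 \right)} f{\left(10 \right)} 93 = 11 \cdot 2 \cdot 10^{2} \cdot 93 = 11 \cdot 2 \cdot 100 \cdot 93 = 11 \cdot 200 \cdot 93 = 2200 \cdot 93 = 204600$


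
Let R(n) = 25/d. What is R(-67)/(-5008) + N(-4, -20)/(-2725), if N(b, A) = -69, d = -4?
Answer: 1450333/54587200 ≈ 0.026569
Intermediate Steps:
R(n) = -25/4 (R(n) = 25/(-4) = 25*(-¼) = -25/4)
R(-67)/(-5008) + N(-4, -20)/(-2725) = -25/4/(-5008) - 69/(-2725) = -25/4*(-1/5008) - 69*(-1/2725) = 25/20032 + 69/2725 = 1450333/54587200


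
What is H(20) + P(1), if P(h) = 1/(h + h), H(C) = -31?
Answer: -61/2 ≈ -30.500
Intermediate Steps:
P(h) = 1/(2*h)
H(20) + P(1) = -31 + (1/2)/1 = -31 + (1/2)*1 = -31 + 1/2 = -61/2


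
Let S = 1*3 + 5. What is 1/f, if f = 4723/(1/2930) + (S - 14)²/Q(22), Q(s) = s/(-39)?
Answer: 11/152221588 ≈ 7.2263e-8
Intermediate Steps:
S = 8 (S = 3 + 5 = 8)
Q(s) = -s/39 (Q(s) = s*(-1/39) = -s/39)
f = 152221588/11 (f = 4723/(1/2930) + (8 - 14)²/((-1/39*22)) = 4723/(1/2930) + (-6)²/(-22/39) = 4723*2930 + 36*(-39/22) = 13838390 - 702/11 = 152221588/11 ≈ 1.3838e+7)
1/f = 1/(152221588/11) = 11/152221588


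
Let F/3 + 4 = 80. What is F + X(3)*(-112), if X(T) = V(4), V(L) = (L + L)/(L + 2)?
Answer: 236/3 ≈ 78.667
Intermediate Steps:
V(L) = 2*L/(2 + L) (V(L) = (2*L)/(2 + L) = 2*L/(2 + L))
X(T) = 4/3 (X(T) = 2*4/(2 + 4) = 2*4/6 = 2*4*(1/6) = 4/3)
F = 228 (F = -12 + 3*80 = -12 + 240 = 228)
F + X(3)*(-112) = 228 + (4/3)*(-112) = 228 - 448/3 = 236/3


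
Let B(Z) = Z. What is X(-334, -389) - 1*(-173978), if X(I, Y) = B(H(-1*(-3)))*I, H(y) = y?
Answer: 172976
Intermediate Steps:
X(I, Y) = 3*I (X(I, Y) = (-1*(-3))*I = 3*I)
X(-334, -389) - 1*(-173978) = 3*(-334) - 1*(-173978) = -1002 + 173978 = 172976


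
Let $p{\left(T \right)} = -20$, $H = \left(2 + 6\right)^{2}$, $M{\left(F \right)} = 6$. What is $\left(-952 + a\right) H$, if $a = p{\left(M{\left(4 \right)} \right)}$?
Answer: $-62208$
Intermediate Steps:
$H = 64$ ($H = 8^{2} = 64$)
$a = -20$
$\left(-952 + a\right) H = \left(-952 - 20\right) 64 = \left(-972\right) 64 = -62208$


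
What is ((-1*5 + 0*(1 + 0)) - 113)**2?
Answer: 13924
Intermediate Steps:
((-1*5 + 0*(1 + 0)) - 113)**2 = ((-5 + 0*1) - 113)**2 = ((-5 + 0) - 113)**2 = (-5 - 113)**2 = (-118)**2 = 13924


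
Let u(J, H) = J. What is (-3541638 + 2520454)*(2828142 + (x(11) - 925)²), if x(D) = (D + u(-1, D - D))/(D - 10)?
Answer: -3743014134528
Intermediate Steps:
x(D) = (-1 + D)/(-10 + D) (x(D) = (D - 1)/(D - 10) = (-1 + D)/(-10 + D))
(-3541638 + 2520454)*(2828142 + (x(11) - 925)²) = (-3541638 + 2520454)*(2828142 + ((-1 + 11)/(-10 + 11) - 925)²) = -1021184*(2828142 + (10/1 - 925)²) = -1021184*(2828142 + (1*10 - 925)²) = -1021184*(2828142 + (10 - 925)²) = -1021184*(2828142 + (-915)²) = -1021184*(2828142 + 837225) = -1021184*3665367 = -3743014134528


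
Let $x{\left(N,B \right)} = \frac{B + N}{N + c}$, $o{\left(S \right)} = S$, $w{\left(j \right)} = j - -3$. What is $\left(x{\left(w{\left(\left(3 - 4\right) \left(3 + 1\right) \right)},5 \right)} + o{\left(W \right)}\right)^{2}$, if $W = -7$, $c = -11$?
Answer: $\frac{484}{9} \approx 53.778$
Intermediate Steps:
$w{\left(j \right)} = 3 + j$ ($w{\left(j \right)} = j + 3 = 3 + j$)
$x{\left(N,B \right)} = \frac{B + N}{-11 + N}$ ($x{\left(N,B \right)} = \frac{B + N}{N - 11} = \frac{B + N}{-11 + N}$)
$\left(x{\left(w{\left(\left(3 - 4\right) \left(3 + 1\right) \right)},5 \right)} + o{\left(W \right)}\right)^{2} = \left(\frac{5 + \left(3 + \left(3 - 4\right) \left(3 + 1\right)\right)}{-11 + \left(3 + \left(3 - 4\right) \left(3 + 1\right)\right)} - 7\right)^{2} = \left(\frac{5 + \left(3 - 4\right)}{-11 + \left(3 - 4\right)} - 7\right)^{2} = \left(\frac{5 - 1}{-11 - 1} - 7\right)^{2} = \left(\frac{1}{-12} \cdot 4 - 7\right)^{2} = \left(\left(- \frac{1}{12}\right) 4 - 7\right)^{2} = \left(- \frac{1}{3} - 7\right)^{2} = \left(- \frac{22}{3}\right)^{2} = \frac{484}{9}$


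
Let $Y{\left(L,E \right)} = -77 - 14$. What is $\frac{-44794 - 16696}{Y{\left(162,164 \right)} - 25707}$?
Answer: $\frac{30745}{12899} \approx 2.3835$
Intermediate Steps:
$Y{\left(L,E \right)} = -91$ ($Y{\left(L,E \right)} = -77 - 14 = -91$)
$\frac{-44794 - 16696}{Y{\left(162,164 \right)} - 25707} = \frac{-44794 - 16696}{-91 - 25707} = - \frac{61490}{-25798} = \left(-61490\right) \left(- \frac{1}{25798}\right) = \frac{30745}{12899}$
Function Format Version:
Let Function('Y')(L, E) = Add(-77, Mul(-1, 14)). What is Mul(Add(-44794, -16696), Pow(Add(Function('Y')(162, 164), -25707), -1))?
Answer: Rational(30745, 12899) ≈ 2.3835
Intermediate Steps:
Function('Y')(L, E) = -91 (Function('Y')(L, E) = Add(-77, -14) = -91)
Mul(Add(-44794, -16696), Pow(Add(Function('Y')(162, 164), -25707), -1)) = Mul(Add(-44794, -16696), Pow(Add(-91, -25707), -1)) = Mul(-61490, Pow(-25798, -1)) = Mul(-61490, Rational(-1, 25798)) = Rational(30745, 12899)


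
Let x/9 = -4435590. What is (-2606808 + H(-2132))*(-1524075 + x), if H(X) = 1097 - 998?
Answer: 108033451378965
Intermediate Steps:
H(X) = 99
x = -39920310 (x = 9*(-4435590) = -39920310)
(-2606808 + H(-2132))*(-1524075 + x) = (-2606808 + 99)*(-1524075 - 39920310) = -2606709*(-41444385) = 108033451378965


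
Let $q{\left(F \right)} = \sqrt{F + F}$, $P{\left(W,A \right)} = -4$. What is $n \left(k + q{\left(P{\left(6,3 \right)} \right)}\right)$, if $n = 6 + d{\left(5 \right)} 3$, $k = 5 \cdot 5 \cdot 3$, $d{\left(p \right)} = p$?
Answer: $1575 + 42 i \sqrt{2} \approx 1575.0 + 59.397 i$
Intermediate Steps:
$k = 75$ ($k = 25 \cdot 3 = 75$)
$n = 21$ ($n = 6 + 5 \cdot 3 = 6 + 15 = 21$)
$q{\left(F \right)} = \sqrt{2} \sqrt{F}$ ($q{\left(F \right)} = \sqrt{2 F} = \sqrt{2} \sqrt{F}$)
$n \left(k + q{\left(P{\left(6,3 \right)} \right)}\right) = 21 \left(75 + \sqrt{2} \sqrt{-4}\right) = 21 \left(75 + \sqrt{2} \cdot 2 i\right) = 21 \left(75 + 2 i \sqrt{2}\right) = 1575 + 42 i \sqrt{2}$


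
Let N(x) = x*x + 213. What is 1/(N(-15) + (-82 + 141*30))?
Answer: 1/4586 ≈ 0.00021805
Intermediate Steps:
N(x) = 213 + x² (N(x) = x² + 213 = 213 + x²)
1/(N(-15) + (-82 + 141*30)) = 1/((213 + (-15)²) + (-82 + 141*30)) = 1/((213 + 225) + (-82 + 4230)) = 1/(438 + 4148) = 1/4586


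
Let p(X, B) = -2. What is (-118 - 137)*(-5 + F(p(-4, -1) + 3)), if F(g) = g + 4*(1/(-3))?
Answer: 1360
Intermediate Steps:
F(g) = -4/3 + g (F(g) = g + 4*(1*(-⅓)) = g + 4*(-⅓) = g - 4/3 = -4/3 + g)
(-118 - 137)*(-5 + F(p(-4, -1) + 3)) = (-118 - 137)*(-5 + (-4/3 + (-2 + 3))) = -255*(-5 + (-4/3 + 1)) = -255*(-5 - ⅓) = -255*(-16/3) = 1360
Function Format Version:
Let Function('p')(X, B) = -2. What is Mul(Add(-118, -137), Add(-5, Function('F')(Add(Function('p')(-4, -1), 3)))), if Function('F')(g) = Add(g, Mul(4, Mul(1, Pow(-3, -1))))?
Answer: 1360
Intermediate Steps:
Function('F')(g) = Add(Rational(-4, 3), g) (Function('F')(g) = Add(g, Mul(4, Mul(1, Rational(-1, 3)))) = Add(g, Mul(4, Rational(-1, 3))) = Add(g, Rational(-4, 3)) = Add(Rational(-4, 3), g))
Mul(Add(-118, -137), Add(-5, Function('F')(Add(Function('p')(-4, -1), 3)))) = Mul(Add(-118, -137), Add(-5, Add(Rational(-4, 3), Add(-2, 3)))) = Mul(-255, Add(-5, Add(Rational(-4, 3), 1))) = Mul(-255, Add(-5, Rational(-1, 3))) = Mul(-255, Rational(-16, 3)) = 1360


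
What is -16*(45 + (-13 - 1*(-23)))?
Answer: -880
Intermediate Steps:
-16*(45 + (-13 - 1*(-23))) = -16*(45 + (-13 + 23)) = -16*(45 + 10) = -16*55 = -880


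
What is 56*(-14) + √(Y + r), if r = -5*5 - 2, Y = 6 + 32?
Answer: -784 + √11 ≈ -780.68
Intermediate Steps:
Y = 38
r = -27 (r = -25 - 2 = -27)
56*(-14) + √(Y + r) = 56*(-14) + √(38 - 27) = -784 + √11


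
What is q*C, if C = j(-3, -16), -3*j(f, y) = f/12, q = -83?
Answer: -83/12 ≈ -6.9167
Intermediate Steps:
j(f, y) = -f/36 (j(f, y) = -f/(3*12) = -f/36)
C = 1/12 (C = -1/36*(-3) = 1/12 ≈ 0.083333)
q*C = -83*1/12 = -83/12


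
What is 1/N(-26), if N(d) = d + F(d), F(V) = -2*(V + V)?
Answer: 1/78 ≈ 0.012821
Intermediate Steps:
F(V) = -4*V
N(d) = -3*d (N(d) = d - 4*d = -3*d)
1/N(-26) = 1/(-3*(-26)) = 1/78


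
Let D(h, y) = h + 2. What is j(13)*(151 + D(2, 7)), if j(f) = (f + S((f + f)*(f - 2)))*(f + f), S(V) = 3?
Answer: 64480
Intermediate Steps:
D(h, y) = 2 + h
j(f) = 2*f*(3 + f) (j(f) = (f + 3)*(f + f) = (3 + f)*(2*f) = 2*f*(3 + f))
j(13)*(151 + D(2, 7)) = (2*13*(3 + 13))*(151 + (2 + 2)) = (2*13*16)*(151 + 4) = 416*155 = 64480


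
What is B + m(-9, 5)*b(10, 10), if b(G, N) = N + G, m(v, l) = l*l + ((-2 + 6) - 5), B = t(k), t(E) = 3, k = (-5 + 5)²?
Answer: 483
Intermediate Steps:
k = 0 (k = 0² = 0)
B = 3
m(v, l) = -1 + l² (m(v, l) = l² + (4 - 5) = l² - 1 = -1 + l²)
b(G, N) = G + N
B + m(-9, 5)*b(10, 10) = 3 + (-1 + 5²)*(10 + 10) = 3 + (-1 + 25)*20 = 3 + 24*20 = 3 + 480 = 483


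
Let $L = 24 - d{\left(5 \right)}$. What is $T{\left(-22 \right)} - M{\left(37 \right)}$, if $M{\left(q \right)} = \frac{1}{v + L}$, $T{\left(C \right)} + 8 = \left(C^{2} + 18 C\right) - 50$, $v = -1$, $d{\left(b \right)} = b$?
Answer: $\frac{539}{18} \approx 29.944$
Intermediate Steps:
$T{\left(C \right)} = -58 + C^{2} + 18 C$ ($T{\left(C \right)} = -8 - \left(50 - C^{2} - 18 C\right) = -8 + \left(-50 + C^{2} + 18 C\right) = -58 + C^{2} + 18 C$)
$L = 19$ ($L = 24 - 5 = 19$)
$M{\left(q \right)} = \frac{1}{18}$ ($M{\left(q \right)} = \frac{1}{-1 + 19} = \frac{1}{18}$)
$T{\left(-22 \right)} - M{\left(37 \right)} = \left(-58 + \left(-22\right)^{2} + 18 \left(-22\right)\right) - \frac{1}{18} = \left(-58 + 484 - 396\right) - \frac{1}{18} = 30 - \frac{1}{18} = \frac{539}{18}$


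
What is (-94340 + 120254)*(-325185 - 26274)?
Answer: -9107708526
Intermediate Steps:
(-94340 + 120254)*(-325185 - 26274) = 25914*(-351459) = -9107708526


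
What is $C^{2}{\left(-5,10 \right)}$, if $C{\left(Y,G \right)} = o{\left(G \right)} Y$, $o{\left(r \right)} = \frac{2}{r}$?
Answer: $1$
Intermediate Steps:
$C{\left(Y,G \right)} = \frac{2 Y}{G}$ ($C{\left(Y,G \right)} = \frac{2}{G} Y = \frac{2 Y}{G}$)
$C^{2}{\left(-5,10 \right)} = \left(2 \left(-5\right) \frac{1}{10}\right)^{2} = \left(-1\right)^{2} = 1$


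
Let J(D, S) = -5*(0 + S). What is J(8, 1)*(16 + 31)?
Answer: -235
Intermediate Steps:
J(D, S) = -5*S
J(8, 1)*(16 + 31) = (-5*1)*(16 + 31) = -5*47 = -235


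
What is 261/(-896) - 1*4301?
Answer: -3853957/896 ≈ -4301.3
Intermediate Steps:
261/(-896) - 1*4301 = 261*(-1/896) - 4301 = -261/896 - 4301 = -3853957/896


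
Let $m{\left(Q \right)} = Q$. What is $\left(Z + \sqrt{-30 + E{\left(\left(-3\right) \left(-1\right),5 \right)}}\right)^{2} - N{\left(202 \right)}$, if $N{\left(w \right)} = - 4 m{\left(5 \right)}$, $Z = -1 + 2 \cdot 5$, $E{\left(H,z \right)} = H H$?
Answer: $80 + 18 i \sqrt{21} \approx 80.0 + 82.486 i$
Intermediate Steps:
$E{\left(H,z \right)} = H^{2}$
$Z = 9$ ($Z = -1 + 10 = 9$)
$N{\left(w \right)} = -20$ ($N{\left(w \right)} = \left(-4\right) 5 = -20$)
$\left(Z + \sqrt{-30 + E{\left(\left(-3\right) \left(-1\right),5 \right)}}\right)^{2} - N{\left(202 \right)} = \left(9 + \sqrt{-30 + \left(\left(-3\right) \left(-1\right)\right)^{2}}\right)^{2} - -20 = \left(9 + \sqrt{-30 + 3^{2}}\right)^{2} + 20 = \left(9 + \sqrt{-30 + 9}\right)^{2} + 20 = \left(9 + \sqrt{-21}\right)^{2} + 20 = \left(9 + i \sqrt{21}\right)^{2} + 20 = 20 + \left(9 + i \sqrt{21}\right)^{2}$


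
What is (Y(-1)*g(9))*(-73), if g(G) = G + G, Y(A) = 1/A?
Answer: 1314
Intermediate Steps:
g(G) = 2*G
(Y(-1)*g(9))*(-73) = ((2*9)/(-1))*(-73) = -1*18*(-73) = -18*(-73) = 1314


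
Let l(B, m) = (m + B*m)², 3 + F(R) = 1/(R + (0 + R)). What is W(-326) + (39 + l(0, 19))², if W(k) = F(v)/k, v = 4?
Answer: 417280023/2608 ≈ 1.6000e+5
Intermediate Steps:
F(R) = -3 + 1/(2*R) (F(R) = -3 + 1/(R + (0 + R)) = -3 + 1/(R + R) = -3 + 1/(2*R))
W(k) = -23/(8*k) (W(k) = (-3 + (½)/4)/k = (-3 + (½)*(¼))/k = (-3 + ⅛)/k = -23/(8*k))
W(-326) + (39 + l(0, 19))² = -23/8/(-326) + (39 + 19²*(1 + 0)²)² = -23/8*(-1/326) + (39 + 361*1²)² = 23/2608 + (39 + 361*1)² = 23/2608 + (39 + 361)² = 23/2608 + 400² = 23/2608 + 160000 = 417280023/2608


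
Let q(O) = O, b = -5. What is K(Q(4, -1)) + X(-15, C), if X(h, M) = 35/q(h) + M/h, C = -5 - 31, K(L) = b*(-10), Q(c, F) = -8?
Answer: 751/15 ≈ 50.067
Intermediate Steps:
K(L) = 50 (K(L) = -5*(-10) = 50)
C = -36
X(h, M) = 35/h + M/h
K(Q(4, -1)) + X(-15, C) = 50 + (35 - 36)/(-15) = 50 - 1/15*(-1) = 50 + 1/15 = 751/15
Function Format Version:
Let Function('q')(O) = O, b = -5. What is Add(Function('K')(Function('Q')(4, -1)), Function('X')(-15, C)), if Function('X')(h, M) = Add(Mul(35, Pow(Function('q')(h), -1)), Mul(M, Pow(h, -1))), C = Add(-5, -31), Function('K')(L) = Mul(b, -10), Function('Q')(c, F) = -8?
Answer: Rational(751, 15) ≈ 50.067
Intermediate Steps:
Function('K')(L) = 50 (Function('K')(L) = Mul(-5, -10) = 50)
C = -36
Function('X')(h, M) = Add(Mul(35, Pow(h, -1)), Mul(M, Pow(h, -1)))
Add(Function('K')(Function('Q')(4, -1)), Function('X')(-15, C)) = Add(50, Mul(Pow(-15, -1), Add(35, -36))) = Add(50, Mul(Rational(-1, 15), -1)) = Add(50, Rational(1, 15)) = Rational(751, 15)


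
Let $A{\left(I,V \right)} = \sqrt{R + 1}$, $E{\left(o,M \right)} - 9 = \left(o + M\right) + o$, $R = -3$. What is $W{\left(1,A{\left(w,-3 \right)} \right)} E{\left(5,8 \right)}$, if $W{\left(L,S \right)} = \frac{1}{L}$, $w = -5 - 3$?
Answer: $27$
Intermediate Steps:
$E{\left(o,M \right)} = 9 + M + 2 o$ ($E{\left(o,M \right)} = 9 + \left(\left(o + M\right) + o\right) = 9 + \left(\left(M + o\right) + o\right) = 9 + \left(M + 2 o\right) = 9 + M + 2 o$)
$w = -8$
$A{\left(I,V \right)} = i \sqrt{2}$ ($A{\left(I,V \right)} = \sqrt{-3 + 1} = \sqrt{-2} = i \sqrt{2}$)
$W{\left(1,A{\left(w,-3 \right)} \right)} E{\left(5,8 \right)} = \frac{9 + 8 + 2 \cdot 5}{1} = 1 \left(9 + 8 + 10\right) = 1 \cdot 27 = 27$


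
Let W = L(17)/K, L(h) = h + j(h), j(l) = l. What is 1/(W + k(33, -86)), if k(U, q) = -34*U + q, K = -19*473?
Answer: -8987/10856330 ≈ -0.00082781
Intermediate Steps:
L(h) = 2*h (L(h) = h + h = 2*h)
K = -8987
k(U, q) = q - 34*U
W = -34/8987 (W = (2*17)/(-8987) = 34*(-1/8987) = -34/8987 ≈ -0.0037832)
1/(W + k(33, -86)) = 1/(-34/8987 + (-86 - 34*33)) = 1/(-34/8987 + (-86 - 1122)) = 1/(-34/8987 - 1208) = 1/(-10856330/8987) = -8987/10856330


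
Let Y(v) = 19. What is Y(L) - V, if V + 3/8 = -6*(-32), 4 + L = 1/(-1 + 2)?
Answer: -1381/8 ≈ -172.63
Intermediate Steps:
L = -3 (L = -4 + 1/(-1 + 2) = -4 + 1/1 = -4 + 1 = -3)
V = 1533/8 (V = -3/8 - 6*(-32) = -3/8 + 192 = 1533/8 ≈ 191.63)
Y(L) - V = 19 - 1*1533/8 = 19 - 1533/8 = -1381/8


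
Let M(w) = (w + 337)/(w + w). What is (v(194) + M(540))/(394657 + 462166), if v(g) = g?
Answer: 19127/84124440 ≈ 0.00022737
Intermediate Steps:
M(w) = (337 + w)/(2*w) (M(w) = (337 + w)/((2*w)) = (337 + w)*(1/(2*w)) = (337 + w)/(2*w))
(v(194) + M(540))/(394657 + 462166) = (194 + (½)*(337 + 540)/540)/(394657 + 462166) = (194 + (½)*(1/540)*877)/856823 = (194 + 877/1080)*(1/856823) = (210397/1080)*(1/856823) = 19127/84124440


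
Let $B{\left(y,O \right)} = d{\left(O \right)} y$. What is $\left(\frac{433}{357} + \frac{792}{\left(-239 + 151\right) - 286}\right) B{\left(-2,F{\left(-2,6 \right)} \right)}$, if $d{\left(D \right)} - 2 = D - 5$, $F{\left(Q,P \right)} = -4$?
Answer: $- \frac{38}{3} \approx -12.667$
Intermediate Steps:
$d{\left(D \right)} = -3 + D$ ($d{\left(D \right)} = 2 + \left(D - 5\right) = 2 + \left(-5 + D\right) = -3 + D$)
$B{\left(y,O \right)} = y \left(-3 + O\right)$ ($B{\left(y,O \right)} = \left(-3 + O\right) y = y \left(-3 + O\right)$)
$\left(\frac{433}{357} + \frac{792}{\left(-239 + 151\right) - 286}\right) B{\left(-2,F{\left(-2,6 \right)} \right)} = \left(\frac{433}{357} + \frac{792}{\left(-239 + 151\right) - 286}\right) \left(- 2 \left(-3 - 4\right)\right) = \left(433 \cdot \frac{1}{357} + \frac{792}{-88 - 286}\right) \left(\left(-2\right) \left(-7\right)\right) = \left(\frac{433}{357} + \frac{792}{-374}\right) 14 = \left(\frac{433}{357} + 792 \left(- \frac{1}{374}\right)\right) 14 = \left(\frac{433}{357} - \frac{36}{17}\right) 14 = \left(- \frac{19}{21}\right) 14 = - \frac{38}{3}$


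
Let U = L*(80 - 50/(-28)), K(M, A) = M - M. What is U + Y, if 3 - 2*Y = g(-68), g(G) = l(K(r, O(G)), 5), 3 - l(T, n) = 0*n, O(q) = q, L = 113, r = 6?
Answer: 129385/14 ≈ 9241.8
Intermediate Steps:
K(M, A) = 0
l(T, n) = 3 (l(T, n) = 3 - 0*n = 3 - 1*0 = 3 + 0 = 3)
g(G) = 3
Y = 0 (Y = 3/2 - 1/2*3 = 3/2 - 3/2 = 0)
U = 129385/14 (U = 113*(80 - 50/(-28)) = 113*(80 - 50*(-1/28)) = 113*(80 + 25/14) = 113*(1145/14) = 129385/14 ≈ 9241.8)
U + Y = 129385/14 + 0 = 129385/14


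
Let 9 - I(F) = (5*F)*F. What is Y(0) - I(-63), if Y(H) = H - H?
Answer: 19836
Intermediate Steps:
I(F) = 9 - 5*F² (I(F) = 9 - 5*F*F = 9 - 5*F²)
Y(H) = 0
Y(0) - I(-63) = 0 - (9 - 5*(-63)²) = 0 - (9 - 5*3969) = 0 - (9 - 19845) = 0 - 1*(-19836) = 0 + 19836 = 19836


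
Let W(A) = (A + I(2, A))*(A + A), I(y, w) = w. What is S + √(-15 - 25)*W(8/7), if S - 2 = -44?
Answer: -42 + 512*I*√10/49 ≈ -42.0 + 33.043*I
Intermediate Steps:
S = -42 (S = 2 - 44 = -42)
W(A) = 4*A² (W(A) = (A + A)*(A + A) = (2*A)*(2*A) = 4*A²)
S + √(-15 - 25)*W(8/7) = -42 + √(-15 - 25)*(4*(8/7)²) = -42 + √(-40)*(4*(8*(⅐))²) = -42 + (2*I*√10)*(4*(8/7)²) = -42 + (2*I*√10)*(4*(64/49)) = -42 + (2*I*√10)*(256/49) = -42 + 512*I*√10/49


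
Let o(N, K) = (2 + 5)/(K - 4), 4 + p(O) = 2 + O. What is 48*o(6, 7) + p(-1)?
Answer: 109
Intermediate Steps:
p(O) = -2 + O (p(O) = -4 + (2 + O) = -2 + O)
o(N, K) = 7/(-4 + K)
48*o(6, 7) + p(-1) = 48*(7/(-4 + 7)) + (-2 - 1) = 48*(7/3) - 3 = 112 - 3 = 109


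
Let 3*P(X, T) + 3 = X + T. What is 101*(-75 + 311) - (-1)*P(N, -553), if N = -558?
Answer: 70394/3 ≈ 23465.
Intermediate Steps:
P(X, T) = -1 + T/3 + X/3 (P(X, T) = -1 + (X + T)/3 = -1 + (T + X)/3 = -1 + (T/3 + X/3) = -1 + T/3 + X/3)
101*(-75 + 311) - (-1)*P(N, -553) = 101*(-75 + 311) - (-1)*(-1 + (⅓)*(-553) + (⅓)*(-558)) = 101*236 - (-1)*(-1 - 553/3 - 186) = 23836 - (-1)*(-1114)/3 = 23836 - 1*1114/3 = 23836 - 1114/3 = 70394/3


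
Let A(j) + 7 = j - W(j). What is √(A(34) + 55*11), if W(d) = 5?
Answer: √627 ≈ 25.040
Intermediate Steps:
A(j) = -12 + j (A(j) = -7 + (j - 1*5) = -7 + (j - 5) = -7 + (-5 + j) = -12 + j)
√(A(34) + 55*11) = √((-12 + 34) + 55*11) = √(22 + 605) = √627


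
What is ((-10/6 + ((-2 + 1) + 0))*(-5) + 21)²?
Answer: 10609/9 ≈ 1178.8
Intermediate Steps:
((-10/6 + ((-2 + 1) + 0))*(-5) + 21)² = ((-10*⅙ + (-1 + 0))*(-5) + 21)² = ((-5/3 - 1)*(-5) + 21)² = (-8/3*(-5) + 21)² = (40/3 + 21)² = (103/3)² = 10609/9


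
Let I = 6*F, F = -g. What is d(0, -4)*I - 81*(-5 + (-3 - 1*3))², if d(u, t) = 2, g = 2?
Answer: -9825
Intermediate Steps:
F = -2 (F = -1*2 = -2)
I = -12 (I = 6*(-2) = -12)
d(0, -4)*I - 81*(-5 + (-3 - 1*3))² = 2*(-12) - 81*(-5 + (-3 - 1*3))² = -24 - 81*(-5 + (-3 - 3))² = -24 - 81*(-5 - 6)² = -24 - 81*(-11)² = -24 - 81*121 = -24 - 9801 = -9825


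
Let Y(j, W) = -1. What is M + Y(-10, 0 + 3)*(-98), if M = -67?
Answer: 31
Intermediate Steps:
M + Y(-10, 0 + 3)*(-98) = -67 - 1*(-98) = -67 + 98 = 31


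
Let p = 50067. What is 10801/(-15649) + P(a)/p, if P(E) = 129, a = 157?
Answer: -179584982/261166161 ≈ -0.68763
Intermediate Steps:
10801/(-15649) + P(a)/p = 10801/(-15649) + 129/50067 = 10801*(-1/15649) + 129*(1/50067) = -10801/15649 + 43/16689 = -179584982/261166161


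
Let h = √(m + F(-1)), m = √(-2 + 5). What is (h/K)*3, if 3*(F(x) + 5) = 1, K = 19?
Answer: √(-42 + 9*√3)/19 ≈ 0.27048*I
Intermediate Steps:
F(x) = -14/3 (F(x) = -5 + (⅓)*1 = -5 + ⅓ = -14/3)
m = √3 ≈ 1.7320
h = √(-14/3 + √3) (h = √(√3 - 14/3) = √(-14/3 + √3) ≈ 1.7131*I)
(h/K)*3 = ((√(-42 + 9*√3)/3)/19)*3 = ((√(-42 + 9*√3)/3)*(1/19))*3 = (√(-42 + 9*√3)/57)*3 = √(-42 + 9*√3)/19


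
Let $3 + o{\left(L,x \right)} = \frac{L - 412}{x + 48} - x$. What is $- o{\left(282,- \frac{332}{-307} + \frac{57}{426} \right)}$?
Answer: $\frac{641309701831}{93530447466} \approx 6.8567$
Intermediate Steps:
$o{\left(L,x \right)} = -3 - x + \frac{-412 + L}{48 + x}$ ($o{\left(L,x \right)} = -3 - \left(x - \frac{L - 412}{x + 48}\right) = -3 - \left(x - \frac{-412 + L}{48 + x}\right) = -3 - x + \frac{-412 + L}{48 + x}$)
$- o{\left(282,- \frac{332}{-307} + \frac{57}{426} \right)} = - \frac{-556 + 282 - \left(- \frac{332}{-307} + \frac{57}{426}\right)^{2} - 51 \left(- \frac{332}{-307} + \frac{57}{426}\right)}{48 + \left(- \frac{332}{-307} + \frac{57}{426}\right)} = - \frac{-556 + 282 - \left(\left(-332\right) \left(- \frac{1}{307}\right) + 57 \cdot \frac{1}{426}\right)^{2} - 51 \left(\left(-332\right) \left(- \frac{1}{307}\right) + 57 \cdot \frac{1}{426}\right)}{48 + \left(\left(-332\right) \left(- \frac{1}{307}\right) + 57 \cdot \frac{1}{426}\right)} = - \frac{-556 + 282 - \left(\frac{332}{307} + \frac{19}{142}\right)^{2} - 51 \left(\frac{332}{307} + \frac{19}{142}\right)}{48 + \left(\frac{332}{307} + \frac{19}{142}\right)} = - \frac{-556 + 282 - \left(\frac{52977}{43594}\right)^{2} - \frac{2701827}{43594}}{48 + \frac{52977}{43594}} = - \frac{-556 + 282 - \frac{2806562529}{1900436836} - \frac{2701827}{43594}}{\frac{2145489}{43594}} = - \frac{43594 \left(-556 + 282 - \frac{2806562529}{1900436836} - \frac{2701827}{43594}\right)}{2145489} = - \frac{43594 \left(-641309701831\right)}{2145489 \cdot 1900436836} = \left(-1\right) \left(- \frac{641309701831}{93530447466}\right) = \frac{641309701831}{93530447466}$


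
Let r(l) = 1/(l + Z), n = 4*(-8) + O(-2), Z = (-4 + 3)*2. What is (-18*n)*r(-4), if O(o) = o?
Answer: -102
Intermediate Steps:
Z = -2 (Z = -1*2 = -2)
n = -34 (n = 4*(-8) - 2 = -32 - 2 = -34)
r(l) = 1/(-2 + l) (r(l) = 1/(l - 2) = 1/(-2 + l))
(-18*n)*r(-4) = (-18*(-34))/(-2 - 4) = 612/(-6) = 612*(-⅙) = -102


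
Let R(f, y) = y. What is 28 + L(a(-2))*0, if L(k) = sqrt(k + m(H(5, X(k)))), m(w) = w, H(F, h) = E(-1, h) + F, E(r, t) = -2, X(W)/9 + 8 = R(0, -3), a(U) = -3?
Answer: 28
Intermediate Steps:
X(W) = -99 (X(W) = -72 + 9*(-3) = -72 - 27 = -99)
H(F, h) = -2 + F
L(k) = sqrt(3 + k) (L(k) = sqrt(k + (-2 + 5)) = sqrt(k + 3) = sqrt(3 + k))
28 + L(a(-2))*0 = 28 + sqrt(3 - 3)*0 = 28 + sqrt(0)*0 = 28 + 0*0 = 28 + 0 = 28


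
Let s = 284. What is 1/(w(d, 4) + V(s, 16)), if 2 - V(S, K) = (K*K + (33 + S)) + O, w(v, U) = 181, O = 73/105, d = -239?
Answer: -105/41023 ≈ -0.0025595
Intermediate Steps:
O = 73/105 (O = 73*(1/105) = 73/105 ≈ 0.69524)
V(S, K) = -3328/105 - S - K**2 (V(S, K) = 2 - ((K*K + (33 + S)) + 73/105) = 2 - ((K**2 + (33 + S)) + 73/105) = 2 - ((33 + S + K**2) + 73/105) = 2 - (3538/105 + S + K**2) = 2 + (-3538/105 - S - K**2) = -3328/105 - S - K**2)
1/(w(d, 4) + V(s, 16)) = 1/(181 + (-3328/105 - 1*284 - 1*16**2)) = 1/(181 + (-3328/105 - 284 - 1*256)) = 1/(181 + (-3328/105 - 284 - 256)) = 1/(181 - 60028/105) = 1/(-41023/105) = -105/41023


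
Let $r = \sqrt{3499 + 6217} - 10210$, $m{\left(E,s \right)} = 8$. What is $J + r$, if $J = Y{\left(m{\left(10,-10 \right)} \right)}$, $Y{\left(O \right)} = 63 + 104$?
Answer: $-10043 + 2 \sqrt{2429} \approx -9944.4$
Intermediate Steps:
$Y{\left(O \right)} = 167$
$r = -10210 + 2 \sqrt{2429}$ ($r = \sqrt{9716} - 10210 = 2 \sqrt{2429} - 10210 = -10210 + 2 \sqrt{2429} \approx -10111.0$)
$J = 167$
$J + r = 167 - \left(10210 - 2 \sqrt{2429}\right) = -10043 + 2 \sqrt{2429}$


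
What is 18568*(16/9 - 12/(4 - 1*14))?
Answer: 2488112/45 ≈ 55291.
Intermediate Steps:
18568*(16/9 - 12/(4 - 1*14)) = 18568*(16*(⅑) - 12/(4 - 14)) = 18568*(16/9 - 12/(-10)) = 18568*(16/9 - 12*(-⅒)) = 18568*(16/9 + 6/5) = 18568*(134/45) = 2488112/45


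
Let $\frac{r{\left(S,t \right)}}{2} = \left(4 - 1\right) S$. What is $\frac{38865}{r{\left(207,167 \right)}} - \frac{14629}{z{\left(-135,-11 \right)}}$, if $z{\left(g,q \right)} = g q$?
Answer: $\frac{1464641}{68310} \approx 21.441$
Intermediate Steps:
$r{\left(S,t \right)} = 6 S$ ($r{\left(S,t \right)} = 2 \left(4 - 1\right) S = 2 \cdot 3 S = 6 S$)
$\frac{38865}{r{\left(207,167 \right)}} - \frac{14629}{z{\left(-135,-11 \right)}} = \frac{38865}{6 \cdot 207} - \frac{14629}{\left(-135\right) \left(-11\right)} = \frac{38865}{1242} - \frac{14629}{1485} = 38865 \cdot \frac{1}{1242} - \frac{14629}{1485} = \frac{12955}{414} - \frac{14629}{1485} = \frac{1464641}{68310}$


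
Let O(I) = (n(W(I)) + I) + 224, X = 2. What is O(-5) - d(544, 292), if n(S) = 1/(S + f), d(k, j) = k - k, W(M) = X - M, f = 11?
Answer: 3943/18 ≈ 219.06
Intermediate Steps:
W(M) = 2 - M
d(k, j) = 0
n(S) = 1/(11 + S) (n(S) = 1/(S + 11) = 1/(11 + S))
O(I) = 224 + I + 1/(13 - I) (O(I) = (1/(11 + (2 - I)) + I) + 224 = (1/(13 - I) + I) + 224 = (I + 1/(13 - I)) + 224 = 224 + I + 1/(13 - I))
O(-5) - d(544, 292) = (-1 + (-13 - 5)*(224 - 5))/(-13 - 5) - 1*0 = (-1 - 18*219)/(-18) + 0 = -(-1 - 3942)/18 + 0 = -1/18*(-3943) + 0 = 3943/18 + 0 = 3943/18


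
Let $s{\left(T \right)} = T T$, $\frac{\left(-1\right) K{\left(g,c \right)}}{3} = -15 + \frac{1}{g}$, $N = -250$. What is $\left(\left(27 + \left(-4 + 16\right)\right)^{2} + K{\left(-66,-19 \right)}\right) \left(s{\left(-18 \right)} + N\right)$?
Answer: $\frac{1274761}{11} \approx 1.1589 \cdot 10^{5}$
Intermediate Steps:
$K{\left(g,c \right)} = 45 - \frac{3}{g}$ ($K{\left(g,c \right)} = - 3 \left(-15 + \frac{1}{g}\right) = 45 - \frac{3}{g}$)
$s{\left(T \right)} = T^{2}$
$\left(\left(27 + \left(-4 + 16\right)\right)^{2} + K{\left(-66,-19 \right)}\right) \left(s{\left(-18 \right)} + N\right) = \left(\left(27 + \left(-4 + 16\right)\right)^{2} + \left(45 - \frac{3}{-66}\right)\right) \left(\left(-18\right)^{2} - 250\right) = \left(\left(27 + 12\right)^{2} + \left(45 - - \frac{1}{22}\right)\right) \left(324 - 250\right) = \left(39^{2} + \left(45 + \frac{1}{22}\right)\right) 74 = \left(1521 + \frac{991}{22}\right) 74 = \frac{34453}{22} \cdot 74 = \frac{1274761}{11}$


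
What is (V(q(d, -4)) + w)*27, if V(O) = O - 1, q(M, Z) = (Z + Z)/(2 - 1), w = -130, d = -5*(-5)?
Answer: -3753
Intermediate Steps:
d = 25
q(M, Z) = 2*Z (q(M, Z) = (2*Z)/1 = (2*Z)*1 = 2*Z)
V(O) = -1 + O
(V(q(d, -4)) + w)*27 = ((-1 + 2*(-4)) - 130)*27 = ((-1 - 8) - 130)*27 = (-9 - 130)*27 = -139*27 = -3753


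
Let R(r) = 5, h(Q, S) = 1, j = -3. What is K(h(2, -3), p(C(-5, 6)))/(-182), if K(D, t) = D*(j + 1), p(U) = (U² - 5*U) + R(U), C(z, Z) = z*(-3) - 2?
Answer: 1/91 ≈ 0.010989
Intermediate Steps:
C(z, Z) = -2 - 3*z (C(z, Z) = -3*z - 2 = -2 - 3*z)
p(U) = 5 + U² - 5*U (p(U) = (U² - 5*U) + 5 = 5 + U² - 5*U)
K(D, t) = -2*D (K(D, t) = D*(-3 + 1) = D*(-2) = -2*D)
K(h(2, -3), p(C(-5, 6)))/(-182) = -2*1/(-182) = -2*(-1/182) = 1/91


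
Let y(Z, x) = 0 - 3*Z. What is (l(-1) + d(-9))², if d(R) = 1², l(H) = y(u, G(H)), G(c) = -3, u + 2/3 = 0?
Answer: 9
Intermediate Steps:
u = -⅔ (u = -⅔ + 0 = -⅔ ≈ -0.66667)
y(Z, x) = -3*Z
l(H) = 2 (l(H) = -3*(-⅔) = 2)
d(R) = 1
(l(-1) + d(-9))² = (2 + 1)² = 3² = 9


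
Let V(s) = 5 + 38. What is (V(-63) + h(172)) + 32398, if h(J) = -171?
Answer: 32270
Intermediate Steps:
V(s) = 43
(V(-63) + h(172)) + 32398 = (43 - 171) + 32398 = -128 + 32398 = 32270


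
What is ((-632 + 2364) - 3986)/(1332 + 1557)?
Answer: -2254/2889 ≈ -0.78020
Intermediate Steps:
((-632 + 2364) - 3986)/(1332 + 1557) = (1732 - 3986)/2889 = -2254*1/2889 = -2254/2889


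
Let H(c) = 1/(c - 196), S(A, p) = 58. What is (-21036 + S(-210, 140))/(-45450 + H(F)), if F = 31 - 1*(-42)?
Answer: 2580294/5590351 ≈ 0.46156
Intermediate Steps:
F = 73 (F = 31 + 42 = 73)
H(c) = 1/(-196 + c)
(-21036 + S(-210, 140))/(-45450 + H(F)) = (-21036 + 58)/(-45450 + 1/(-196 + 73)) = -20978/(-45450 + 1/(-123)) = -20978/(-45450 - 1/123) = -20978/(-5590351/123) = -20978*(-123/5590351) = 2580294/5590351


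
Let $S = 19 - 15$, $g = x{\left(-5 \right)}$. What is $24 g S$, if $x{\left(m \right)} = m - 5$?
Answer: $-960$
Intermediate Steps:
$x{\left(m \right)} = -5 + m$ ($x{\left(m \right)} = m - 5 = -5 + m$)
$g = -10$ ($g = -5 - 5 = -10$)
$S = 4$ ($S = 19 - 15 = 4$)
$24 g S = 24 \left(-10\right) 4 = \left(-240\right) 4 = -960$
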